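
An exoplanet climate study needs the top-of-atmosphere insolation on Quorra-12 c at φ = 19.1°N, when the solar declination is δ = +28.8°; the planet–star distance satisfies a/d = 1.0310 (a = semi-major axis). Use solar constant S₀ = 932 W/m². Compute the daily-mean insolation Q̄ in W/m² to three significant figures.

cos H₀ = −tan(+19.1°) tan(+28.800°) = -0.1904, H₀ = 1.7623 rad.
Bracket: H₀ sin φ sin δ + cos φ cos δ sin H₀ = 1.7623×0.32722×0.48175 + 0.94495×0.87631×0.98171 = 0.277806 + 0.812924 = 1.090730.
Inverse-square distance factor (a/d)² = 1.0310² = 1.062961.
Q̄ = (S₀/π) × 1.062961 × [bracket] = (932/π) × 1.062961 × 1.090730 = 344.0 W/m².

Q̄ ≈ 344 W/m²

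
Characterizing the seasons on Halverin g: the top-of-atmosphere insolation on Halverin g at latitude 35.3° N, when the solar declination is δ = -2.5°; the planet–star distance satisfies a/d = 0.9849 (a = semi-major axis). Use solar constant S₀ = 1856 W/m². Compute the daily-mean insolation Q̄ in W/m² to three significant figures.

cos H₀ = −tan(+35.3°) tan(-2.500°) = 0.0309, H₀ = 1.5399 rad.
Bracket: H₀ sin φ sin δ + cos φ cos δ sin H₀ = 1.5399×0.57786×-0.04362 + 0.81614×0.99905×0.99952 = -0.038815 + 0.814973 = 0.776158.
Inverse-square distance factor (a/d)² = 0.9849² = 0.970028.
Q̄ = (S₀/π) × 0.970028 × [bracket] = (1856/π) × 0.970028 × 0.776158 = 444.8 W/m².

Q̄ ≈ 445 W/m²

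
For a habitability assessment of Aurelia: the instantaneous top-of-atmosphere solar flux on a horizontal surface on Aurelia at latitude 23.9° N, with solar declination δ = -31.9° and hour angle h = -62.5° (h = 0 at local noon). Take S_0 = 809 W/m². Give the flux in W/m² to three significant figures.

117 W/m²

cos θ_z = sin ϕ sin δ + cos ϕ cos δ cos h = -0.214092 + 0.358398 = 0.144306.
Flux = S_0 · cos θ_z = 809 × 0.144306 = 116.7 W/m².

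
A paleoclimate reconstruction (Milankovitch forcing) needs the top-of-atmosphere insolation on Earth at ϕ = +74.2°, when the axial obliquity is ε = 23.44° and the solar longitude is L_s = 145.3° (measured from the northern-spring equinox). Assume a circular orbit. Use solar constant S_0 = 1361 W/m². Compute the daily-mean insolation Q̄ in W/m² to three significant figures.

Q̄ ≈ 305 W/m²

Solar declination: sin δ = sin ε · sin L_s = sin 23.44° × sin 145.3° = 0.22645, so δ = +13.088°.
cos h₀ = −tan(+74.2°) tan(+13.088°) = -0.8216, h₀ = 2.5350 rad.
Bracket: h₀ sin ϕ sin δ + cos ϕ cos δ sin h₀ = 2.5350×0.96222×0.22645 + 0.27228×0.97402×0.57005 = 0.552363 + 0.151181 = 0.703544.
Q̄ = (S_0/π) × [bracket] = (1361/π) × 0.703544 = 304.8 W/m².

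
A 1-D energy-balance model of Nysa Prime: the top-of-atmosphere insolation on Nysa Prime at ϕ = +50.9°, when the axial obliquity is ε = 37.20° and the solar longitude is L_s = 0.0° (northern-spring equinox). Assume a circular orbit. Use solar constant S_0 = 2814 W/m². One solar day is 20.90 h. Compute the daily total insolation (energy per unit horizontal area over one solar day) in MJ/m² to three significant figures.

Solar declination: sin δ = sin ε · sin L_s = sin 37.20° × sin 0.0° = 0.00000, so δ = +0.000°.
cos h₀ = −tan(+50.9°) tan(+0.000°) = -0.0000, h₀ = 1.5708 rad.
Bracket: h₀ sin ϕ sin δ + cos ϕ cos δ sin h₀ = 1.5708×0.77605×0.00000 + 0.63068×1.00000×1.00000 = 0.000000 + 0.630680 = 0.630680.
Q̄ = (S_0/π) × [bracket] = (2814/π) × 0.630680 = 564.92 W/m².
Daily total = Q̄ × 20.90 h × 3600 s/h = 564.92 × 20.90 × 3600 / 10⁶ = 42.50 MJ/m².

42.5 MJ/m²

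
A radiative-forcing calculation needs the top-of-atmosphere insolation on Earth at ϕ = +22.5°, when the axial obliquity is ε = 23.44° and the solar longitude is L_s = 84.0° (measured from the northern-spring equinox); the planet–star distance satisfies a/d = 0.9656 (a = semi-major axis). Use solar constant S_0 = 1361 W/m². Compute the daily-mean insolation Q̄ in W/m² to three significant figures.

Solar declination: sin δ = sin ε · sin L_s = sin 23.44° × sin 84.0° = 0.39561, so δ = +23.304°.
cos h₀ = −tan(+22.5°) tan(+23.304°) = -0.1784, h₀ = 1.7502 rad.
Bracket: h₀ sin ϕ sin δ + cos ϕ cos δ sin h₀ = 1.7502×0.38268×0.39561 + 0.92388×0.91842×0.98395 = 0.264966 + 0.834891 = 1.099857.
Inverse-square distance factor (a/d)² = 0.9656² = 0.932383.
Q̄ = (S_0/π) × 0.932383 × [bracket] = (1361/π) × 0.932383 × 1.099857 = 444.3 W/m².

Q̄ ≈ 444 W/m²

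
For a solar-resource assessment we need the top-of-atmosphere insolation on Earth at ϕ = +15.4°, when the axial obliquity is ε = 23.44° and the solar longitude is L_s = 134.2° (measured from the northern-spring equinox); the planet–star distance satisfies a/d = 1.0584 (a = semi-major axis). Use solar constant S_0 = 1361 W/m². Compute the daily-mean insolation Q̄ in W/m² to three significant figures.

Solar declination: sin δ = sin ε · sin L_s = sin 23.44° × sin 134.2° = 0.28518, so δ = +16.570°.
cos h₀ = −tan(+15.4°) tan(+16.570°) = -0.0820, h₀ = 1.6528 rad.
Bracket: h₀ sin ϕ sin δ + cos ϕ cos δ sin h₀ = 1.6528×0.26556×0.28518 + 0.96410×0.95847×0.99664 = 0.125171 + 0.920956 = 1.046127.
Inverse-square distance factor (a/d)² = 1.0584² = 1.120211.
Q̄ = (S_0/π) × 1.120211 × [bracket] = (1361/π) × 1.120211 × 1.046127 = 507.7 W/m².

Q̄ ≈ 508 W/m²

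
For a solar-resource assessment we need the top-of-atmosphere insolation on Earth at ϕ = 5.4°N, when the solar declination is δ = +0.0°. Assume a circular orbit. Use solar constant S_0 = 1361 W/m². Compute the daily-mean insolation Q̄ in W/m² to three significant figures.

cos h₀ = −tan(+5.4°) tan(+0.000°) = -0.0000, h₀ = 1.5708 rad.
Bracket: h₀ sin ϕ sin δ + cos ϕ cos δ sin h₀ = 1.5708×0.09411×0.00000 + 0.99556×1.00000×1.00000 = 0.000000 + 0.995560 = 0.995560.
Q̄ = (S_0/π) × [bracket] = (1361/π) × 0.995560 = 431.3 W/m².

Q̄ ≈ 431 W/m²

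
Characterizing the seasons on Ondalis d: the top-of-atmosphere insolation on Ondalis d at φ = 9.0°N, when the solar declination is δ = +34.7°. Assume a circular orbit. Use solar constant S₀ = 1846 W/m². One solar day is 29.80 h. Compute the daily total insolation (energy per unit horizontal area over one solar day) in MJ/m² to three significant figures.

cos H₀ = −tan(+9.0°) tan(+34.700°) = -0.1097, H₀ = 1.6807 rad.
Bracket: H₀ sin φ sin δ + cos φ cos δ sin H₀ = 1.6807×0.15643×0.56928 + 0.98769×0.82214×0.99397 = 0.149670 + 0.807123 = 0.956793.
Q̄ = (S₀/π) × [bracket] = (1846/π) × 0.956793 = 562.21 W/m².
Daily total = Q̄ × 29.80 h × 3600 s/h = 562.21 × 29.80 × 3600 / 10⁶ = 60.31 MJ/m².

60.3 MJ/m²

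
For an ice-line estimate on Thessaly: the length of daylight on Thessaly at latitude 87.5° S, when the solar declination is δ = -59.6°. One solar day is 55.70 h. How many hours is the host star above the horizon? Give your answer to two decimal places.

Sunrise equation: cos h₀ = −tan ϕ · tan δ = -39.0385 ≤ −1, so the host star never sets (polar day) and h₀ = π.
Daylight = 2h₀/(2π) × 55.70 h = (3.1416/π) × 55.70 = 55.70 h.

55.70 h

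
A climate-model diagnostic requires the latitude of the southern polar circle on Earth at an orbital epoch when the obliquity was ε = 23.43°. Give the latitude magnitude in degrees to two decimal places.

The polar circle is the lowest latitude that experiences at least one full rotation of continuous darkness at the northern-summer solstice; it lies at |φ| = 90° − ε = 90° − 23.43° = 66.57°.

66.57°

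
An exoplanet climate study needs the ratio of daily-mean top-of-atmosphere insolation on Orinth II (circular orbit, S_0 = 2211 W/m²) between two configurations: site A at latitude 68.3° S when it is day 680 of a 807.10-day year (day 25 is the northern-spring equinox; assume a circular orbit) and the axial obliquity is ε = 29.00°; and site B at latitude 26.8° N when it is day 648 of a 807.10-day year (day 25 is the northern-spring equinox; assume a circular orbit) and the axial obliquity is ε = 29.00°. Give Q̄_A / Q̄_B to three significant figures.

— Configuration A (ϕ=-68.3°):
Solar longitude: L_s = 360° × (680 − 25)/807.10 = 292.157°.
sin δ = sin 29.00° × sin 292.157° = -0.44901, so δ = -26.680°.
cos h₀ = −tan(-68.3°) tan(-26.680°) = -1.2628 ≤ −1 ⇒ polar day, h₀ = π.
Bracket: h₀ sin ϕ sin δ + cos ϕ cos δ sin h₀ = 3.1416×-0.92913×-0.44901 + 0.36975×0.89353×0.00000 = 1.310640 + 0.000000 = 1.310640.
Q̄ = (S_0/π) × [bracket] = (2211/π) × 1.310640 = 922.41 W/m².
— Configuration B (ϕ=+26.8°):
Solar longitude: L_s = 360° × (648 − 25)/807.10 = 277.884°.
sin δ = sin 29.00° × sin 277.884° = -0.48023, so δ = -28.700°.
cos h₀ = −tan(+26.8°) tan(-28.700°) = 0.2766, h₀ = 1.2906 rad.
Bracket: h₀ sin ϕ sin δ + cos ϕ cos δ sin h₀ = 1.2906×0.45088×-0.48023 + 0.89259×0.87714×0.96100 = -0.279449 + 0.752392 = 0.472943.
Q̄ = (S_0/π) × [bracket] = (2211/π) × 0.472943 = 332.85 W/m².
Ratio Q̄_A / Q̄_B = 922.41 / 332.85 = 2.771.

Q̄_A / Q̄_B ≈ 2.77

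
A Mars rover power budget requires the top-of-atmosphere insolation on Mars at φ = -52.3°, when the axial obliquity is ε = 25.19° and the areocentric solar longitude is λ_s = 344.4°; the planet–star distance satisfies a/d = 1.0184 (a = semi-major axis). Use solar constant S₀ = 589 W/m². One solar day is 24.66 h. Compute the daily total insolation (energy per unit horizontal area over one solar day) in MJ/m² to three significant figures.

13.1 MJ/m²

sin δ = sin 25.19° × sin 344.4° = -0.11446, so δ = -6.572°.
cos H₀ = −tan(-52.3°) tan(-6.572°) = -0.1491, H₀ = 1.7204 rad.
Bracket: H₀ sin φ sin δ + cos φ cos δ sin H₀ = 1.7204×-0.79122×-0.11446 + 0.61153×0.99343×0.98883 = 0.155805 + 0.600726 = 0.756531.
Inverse-square distance factor (a/d)² = 1.0184² = 1.037139.
Q̄ = (S₀/π) × 1.037139 × [bracket] = (589/π) × 1.037139 × 0.756531 = 147.11 W/m².
Daily total = Q̄ × 24.66 h × 3600 s/h = 147.11 × 24.66 × 3600 / 10⁶ = 13.06 MJ/m².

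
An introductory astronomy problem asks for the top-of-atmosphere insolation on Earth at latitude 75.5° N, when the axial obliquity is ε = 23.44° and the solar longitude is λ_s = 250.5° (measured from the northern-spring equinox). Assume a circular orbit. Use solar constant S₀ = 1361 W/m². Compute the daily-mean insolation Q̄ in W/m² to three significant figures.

Solar declination: sin δ = sin ε · sin λ_s = sin 23.44° × sin 250.5° = -0.37497, so δ = -22.023°.
cos H₀ = −tan(+75.5°) tan(-22.023°) = 1.5640 ≥ 1 ⇒ polar night, H₀ = 0 and Q̄ = 0.

Q̄ ≈ 0.00 W/m²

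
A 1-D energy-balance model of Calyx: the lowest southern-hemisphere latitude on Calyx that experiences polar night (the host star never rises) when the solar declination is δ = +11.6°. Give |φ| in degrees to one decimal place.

|φ| = 78.4°

Polar night requires cos H₀ = −tan φ tan δ ≥ 1, i.e. tan φ tan δ ≤ −1.
The boundary is |tan φ| · |tan δ| = 1, so |φ| = 90° − |δ| = 90° − 11.6° = 78.4° in the southern hemisphere.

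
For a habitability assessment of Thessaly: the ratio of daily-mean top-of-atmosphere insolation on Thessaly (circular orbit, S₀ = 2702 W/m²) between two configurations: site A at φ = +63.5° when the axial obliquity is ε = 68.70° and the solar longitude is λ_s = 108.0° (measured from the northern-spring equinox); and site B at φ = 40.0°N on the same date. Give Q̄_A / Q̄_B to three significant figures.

Q̄_A / Q̄_B ≈ 1.39

— Configuration A (φ=+63.5°):
Solar declination: sin δ = sin ε · sin λ_s = sin 68.70° × sin 108.0° = 0.88609, so δ = +62.386°.
cos H₀ = −tan(+63.5°) tan(+62.386°) = -3.8343 ≤ −1 ⇒ polar day, H₀ = π.
Bracket: H₀ sin φ sin δ + cos φ cos δ sin H₀ = 3.1416×0.89493×0.88609 + 0.44620×0.46351×0.00000 = 2.491253 + 0.000000 = 2.491253.
Q̄ = (S₀/π) × [bracket] = (2702/π) × 2.491253 = 2142.7 W/m².
— Configuration B (φ=+40.0°):
cos H₀ = −tan(+40.0°) tan(+62.386°) = -1.6041 ≤ −1 ⇒ polar day, H₀ = π.
Bracket: H₀ sin φ sin δ + cos φ cos δ sin H₀ = 3.1416×0.64279×0.88609 + 0.76604×0.46351×0.00000 = 1.789360 + 0.000000 = 1.789360.
Q̄ = (S₀/π) × [bracket] = (2702/π) × 1.789360 = 1539.0 W/m².
Ratio Q̄_A / Q̄_B = 2142.7 / 1539.0 = 1.392.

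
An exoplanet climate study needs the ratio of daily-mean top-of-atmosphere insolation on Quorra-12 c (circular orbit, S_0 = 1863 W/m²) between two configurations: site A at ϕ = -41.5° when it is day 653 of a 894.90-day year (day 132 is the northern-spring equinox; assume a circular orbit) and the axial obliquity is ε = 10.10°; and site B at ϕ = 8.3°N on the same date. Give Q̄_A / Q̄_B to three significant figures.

— Configuration A (ϕ=-41.5°):
Solar longitude: L_s = 360° × (653 − 132)/894.90 = 209.588°.
sin δ = sin 10.10° × sin 209.588° = -0.08659, so δ = -4.967°.
cos h₀ = −tan(-41.5°) tan(-4.967°) = -0.0769, h₀ = 1.6478 rad.
Bracket: h₀ sin ϕ sin δ + cos ϕ cos δ sin h₀ = 1.6478×-0.66262×-0.08659 + 0.74896×0.99624×0.99704 = 0.094545 + 0.743935 = 0.838480.
Q̄ = (S_0/π) × [bracket] = (1863/π) × 0.838480 = 497.23 W/m².
— Configuration B (ϕ=+8.3°):
cos h₀ = −tan(+8.3°) tan(-4.967°) = 0.0127, h₀ = 1.5581 rad.
Bracket: h₀ sin ϕ sin δ + cos ϕ cos δ sin h₀ = 1.5581×0.14436×-0.08659 + 0.98953×0.99624×0.99992 = -0.019476 + 0.985731 = 0.966255.
Q̄ = (S_0/π) × [bracket] = (1863/π) × 0.966255 = 573.00 W/m².
Ratio Q̄_A / Q̄_B = 497.23 / 573.00 = 0.8678.

Q̄_A / Q̄_B ≈ 0.868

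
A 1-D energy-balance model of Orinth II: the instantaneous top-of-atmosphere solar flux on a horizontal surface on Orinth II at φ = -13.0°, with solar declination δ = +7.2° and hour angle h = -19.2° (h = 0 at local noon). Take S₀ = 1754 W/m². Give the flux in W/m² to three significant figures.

1.55e+03 W/m²

cos θ_z = sin φ sin δ + cos φ cos δ cos h = -0.028194 + 0.912916 = 0.884722.
Flux = S₀ · cos θ_z = 1754 × 0.884722 = 1552 W/m².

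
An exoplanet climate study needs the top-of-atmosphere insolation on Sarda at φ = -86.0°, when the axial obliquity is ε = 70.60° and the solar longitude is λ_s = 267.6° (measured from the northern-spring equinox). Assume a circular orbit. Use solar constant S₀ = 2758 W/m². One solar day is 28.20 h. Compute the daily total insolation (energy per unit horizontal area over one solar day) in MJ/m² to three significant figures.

Solar declination: sin δ = sin ε · sin λ_s = sin 70.60° × sin 267.6° = -0.94240, so δ = -70.458°.
cos H₀ = −tan(-86.0°) tan(-70.458°) = -40.2895 ≤ −1 ⇒ polar day, H₀ = π.
Bracket: H₀ sin φ sin δ + cos φ cos δ sin H₀ = 3.1416×-0.99756×-0.94240 + 0.06976×0.33450×0.00000 = 2.953420 + 0.000000 = 2.953420.
Q̄ = (S₀/π) × [bracket] = (2758/π) × 2.953420 = 2592.8 W/m².
Daily total = Q̄ × 28.20 h × 3600 s/h = 2592.8 × 28.20 × 3600 / 10⁶ = 263.2 MJ/m².

263 MJ/m²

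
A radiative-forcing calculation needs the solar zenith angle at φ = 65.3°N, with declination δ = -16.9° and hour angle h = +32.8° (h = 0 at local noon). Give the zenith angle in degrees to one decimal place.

cos θ_z = sin φ sin δ + cos φ cos δ cos h = -0.264105 + 0.336076 = 0.071971.
θ_z = arccos(0.071971) = 85.9°.

θ_z = 85.9°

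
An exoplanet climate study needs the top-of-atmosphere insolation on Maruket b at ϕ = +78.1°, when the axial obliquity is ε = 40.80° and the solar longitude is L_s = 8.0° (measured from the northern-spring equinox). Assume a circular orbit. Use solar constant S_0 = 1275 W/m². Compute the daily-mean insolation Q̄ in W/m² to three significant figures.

Solar declination: sin δ = sin ε · sin L_s = sin 40.80° × sin 8.0° = 0.09094, so δ = +5.218°.
cos h₀ = −tan(+78.1°) tan(+5.218°) = -0.4333, h₀ = 2.0190 rad.
Bracket: h₀ sin ϕ sin δ + cos ϕ cos δ sin h₀ = 2.0190×0.97851×0.09094 + 0.20620×0.99586×0.90124 = 0.179662 + 0.185066 = 0.364728.
Q̄ = (S_0/π) × [bracket] = (1275/π) × 0.364728 = 148.0 W/m².

Q̄ ≈ 148 W/m²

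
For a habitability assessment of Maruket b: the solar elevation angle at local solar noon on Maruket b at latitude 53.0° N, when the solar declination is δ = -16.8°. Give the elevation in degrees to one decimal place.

At local noon the hour angle is zero, so the zenith angle equals |φ − δ| = |+53.0° − (-16.800°)| = 69.800°.
Elevation = 90° − 69.800° = 20.2°.

20.2°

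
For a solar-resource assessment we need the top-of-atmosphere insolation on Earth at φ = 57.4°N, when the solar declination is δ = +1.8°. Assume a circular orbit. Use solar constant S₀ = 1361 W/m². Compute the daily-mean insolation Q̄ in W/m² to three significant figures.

Q̄ ≈ 252 W/m²

cos H₀ = −tan(+57.4°) tan(+1.800°) = -0.0491, H₀ = 1.6200 rad.
Bracket: H₀ sin φ sin δ + cos φ cos δ sin H₀ = 1.6200×0.84245×0.03141 + 0.53877×0.99951×0.99879 = 0.042867 + 0.537854 = 0.580721.
Q̄ = (S₀/π) × [bracket] = (1361/π) × 0.580721 = 251.6 W/m².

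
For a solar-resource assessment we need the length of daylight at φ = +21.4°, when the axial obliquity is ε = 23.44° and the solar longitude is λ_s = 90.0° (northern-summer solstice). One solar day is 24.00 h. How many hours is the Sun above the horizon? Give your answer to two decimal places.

Solar declination: sin δ = sin ε · sin λ_s = sin 23.44° × sin 90.0° = 0.39779, so δ = +23.440°.
cos H₀ = −tan φ · tan δ = −tan(+21.4°) × tan(+23.440°) = -0.1699, so H₀ = 1.7415 rad = 99.78°.
Daylight = 2H₀/(2π) × 24.00 h = (1.7415/π) × 24.00 = 13.30 h.

13.30 h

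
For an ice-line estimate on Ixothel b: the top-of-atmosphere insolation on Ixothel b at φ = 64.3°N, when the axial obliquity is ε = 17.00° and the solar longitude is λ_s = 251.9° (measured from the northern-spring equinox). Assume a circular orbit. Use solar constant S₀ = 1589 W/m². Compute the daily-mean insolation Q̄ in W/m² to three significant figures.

Solar declination: sin δ = sin ε · sin λ_s = sin 17.00° × sin 251.9° = -0.27790, so δ = -16.135°.
cos H₀ = −tan(+64.3°) tan(-16.135°) = 0.6011, H₀ = 0.9259 rad.
Bracket: H₀ sin φ sin δ + cos φ cos δ sin H₀ = 0.9259×0.90108×-0.27790 + 0.43366×0.96061×0.79916 = -0.231855 + 0.332913 = 0.101058.
Q̄ = (S₀/π) × [bracket] = (1589/π) × 0.101058 = 51.11 W/m².

Q̄ ≈ 51.1 W/m²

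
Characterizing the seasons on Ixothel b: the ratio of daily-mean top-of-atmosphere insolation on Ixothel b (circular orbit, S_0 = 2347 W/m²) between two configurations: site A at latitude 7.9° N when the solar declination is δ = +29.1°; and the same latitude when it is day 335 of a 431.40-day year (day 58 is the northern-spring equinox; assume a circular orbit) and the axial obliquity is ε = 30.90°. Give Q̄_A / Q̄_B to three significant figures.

— Configuration A (ϕ=+7.9°):
cos h₀ = −tan(+7.9°) tan(+29.100°) = -0.0772, h₀ = 1.6481 rad.
Bracket: h₀ sin ϕ sin δ + cos ϕ cos δ sin h₀ = 1.6481×0.13744×0.48634 + 0.99051×0.87377×0.99701 = 0.110163 + 0.862890 = 0.973053.
Q̄ = (S_0/π) × [bracket] = (2347/π) × 0.973053 = 726.94 W/m².
— Configuration B (ϕ=+7.9°):
Solar longitude: L_s = 360° × (335 − 58)/431.40 = 231.154°.
sin δ = sin 30.90° × sin 231.154° = -0.39997, so δ = -23.576°.
cos h₀ = −tan(+7.9°) tan(-23.576°) = 0.0606, h₀ = 1.5102 rad.
Bracket: h₀ sin ϕ sin δ + cos ϕ cos δ sin h₀ = 1.5102×0.13744×-0.39997 + 0.99051×0.91653×0.99816 = -0.083019 + 0.906162 = 0.823143.
Q̄ = (S_0/π) × [bracket] = (2347/π) × 0.823143 = 614.95 W/m².
Ratio Q̄_A / Q̄_B = 726.94 / 614.95 = 1.182.

Q̄_A / Q̄_B ≈ 1.18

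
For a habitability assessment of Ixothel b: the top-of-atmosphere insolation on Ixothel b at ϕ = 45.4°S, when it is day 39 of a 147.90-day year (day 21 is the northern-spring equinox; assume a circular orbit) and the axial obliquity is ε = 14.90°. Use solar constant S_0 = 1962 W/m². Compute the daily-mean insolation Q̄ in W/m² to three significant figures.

Q̄ ≈ 314 W/m²

Solar longitude: L_s = 360° × (39 − 21)/147.90 = 43.813°.
sin δ = sin 14.90° × sin 43.813° = 0.17802, so δ = +10.254°.
cos h₀ = −tan(-45.4°) tan(+10.254°) = 0.1834, h₀ = 1.3863 rad.
Bracket: h₀ sin ϕ sin δ + cos ϕ cos δ sin h₀ = 1.3863×-0.71203×0.17802 + 0.70215×0.98403×0.98303 = -0.175721 + 0.679211 = 0.503490.
Q̄ = (S_0/π) × [bracket] = (1962/π) × 0.503490 = 314.4 W/m².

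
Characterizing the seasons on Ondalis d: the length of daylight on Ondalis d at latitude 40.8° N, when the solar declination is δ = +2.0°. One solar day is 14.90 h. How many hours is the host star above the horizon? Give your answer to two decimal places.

cos H₀ = −tan φ · tan δ = −tan(+40.8°) × tan(+2.000°) = -0.0301, so H₀ = 1.6009 rad = 91.73°.
Daylight = 2H₀/(2π) × 14.90 h = (1.6009/π) × 14.90 = 7.59 h.

7.59 h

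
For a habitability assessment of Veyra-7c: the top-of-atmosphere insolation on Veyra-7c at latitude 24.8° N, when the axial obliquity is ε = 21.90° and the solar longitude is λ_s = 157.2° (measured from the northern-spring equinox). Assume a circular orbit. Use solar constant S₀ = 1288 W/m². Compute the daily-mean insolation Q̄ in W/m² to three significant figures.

Q̄ ≈ 408 W/m²

Solar declination: sin δ = sin ε · sin λ_s = sin 21.90° × sin 157.2° = 0.14454, so δ = +8.311°.
cos H₀ = −tan(+24.8°) tan(+8.311°) = -0.0675, H₀ = 1.6383 rad.
Bracket: H₀ sin φ sin δ + cos φ cos δ sin H₀ = 1.6383×0.41945×0.14454 + 0.90778×0.98950×0.99772 = 0.099326 + 0.896200 = 0.995526.
Q̄ = (S₀/π) × [bracket] = (1288/π) × 0.995526 = 408.1 W/m².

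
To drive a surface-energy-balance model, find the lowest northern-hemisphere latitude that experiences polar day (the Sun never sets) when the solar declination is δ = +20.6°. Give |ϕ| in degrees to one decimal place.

Polar day requires cos h₀ = −tan ϕ tan δ ≤ −1, i.e. tan ϕ tan δ ≥ 1.
The boundary is |tan ϕ| · |tan δ| = 1, so |ϕ| = 90° − |δ| = 90° − 20.6° = 69.4° in the northern hemisphere.

|ϕ| = 69.4°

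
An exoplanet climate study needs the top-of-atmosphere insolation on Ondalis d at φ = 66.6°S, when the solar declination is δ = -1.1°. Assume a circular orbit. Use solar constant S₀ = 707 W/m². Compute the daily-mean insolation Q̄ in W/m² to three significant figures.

Q̄ ≈ 95.7 W/m²

cos H₀ = −tan(-66.6°) tan(-1.100°) = -0.0444, H₀ = 1.6152 rad.
Bracket: H₀ sin φ sin δ + cos φ cos δ sin H₀ = 1.6152×-0.91775×-0.01920 + 0.39715×0.99982×0.99902 = 0.028461 + 0.396689 = 0.425150.
Q̄ = (S₀/π) × [bracket] = (707/π) × 0.425150 = 95.68 W/m².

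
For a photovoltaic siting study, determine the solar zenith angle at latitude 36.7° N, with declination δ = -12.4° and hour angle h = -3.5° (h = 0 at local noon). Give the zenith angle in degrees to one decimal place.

cos θ_z = sin φ sin δ + cos φ cos δ cos h = -0.128331 + 0.781611 = 0.653280.
θ_z = arccos(0.653280) = 49.2°.

θ_z = 49.2°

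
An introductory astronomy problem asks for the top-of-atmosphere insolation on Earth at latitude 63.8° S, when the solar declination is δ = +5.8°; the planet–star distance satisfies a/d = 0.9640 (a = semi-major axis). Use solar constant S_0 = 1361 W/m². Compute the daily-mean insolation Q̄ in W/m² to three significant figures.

cos h₀ = −tan(-63.8°) tan(+5.800°) = 0.2064, h₀ = 1.3629 rad.
Bracket: h₀ sin ϕ sin δ + cos ϕ cos δ sin h₀ = 1.3629×-0.89726×0.10106 + 0.44151×0.99488×0.97846 = -0.123584 + 0.429788 = 0.306204.
Inverse-square distance factor (a/d)² = 0.9640² = 0.929296.
Q̄ = (S_0/π) × 0.929296 × [bracket] = (1361/π) × 0.929296 × 0.306204 = 123.3 W/m².

Q̄ ≈ 123 W/m²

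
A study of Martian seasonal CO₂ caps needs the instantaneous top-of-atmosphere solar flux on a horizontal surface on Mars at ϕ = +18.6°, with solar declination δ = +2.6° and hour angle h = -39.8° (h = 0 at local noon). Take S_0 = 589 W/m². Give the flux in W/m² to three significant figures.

437 W/m²

cos θ_z = sin ϕ sin δ + cos ϕ cos δ cos h = 0.014469 + 0.727405 = 0.741874.
Flux = S_0 · cos θ_z = 589 × 0.741874 = 437.0 W/m².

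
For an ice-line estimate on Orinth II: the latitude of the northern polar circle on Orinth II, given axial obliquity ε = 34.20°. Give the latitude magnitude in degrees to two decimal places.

55.80°

The polar circle is the lowest latitude that experiences at least one full rotation of continuous daylight at the northern-summer solstice; it lies at |φ| = 90° − ε = 90° − 34.20° = 55.80°.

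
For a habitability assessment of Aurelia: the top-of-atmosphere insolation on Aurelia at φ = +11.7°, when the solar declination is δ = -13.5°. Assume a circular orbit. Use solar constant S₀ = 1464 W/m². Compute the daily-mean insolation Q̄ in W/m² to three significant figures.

Q̄ ≈ 410 W/m²

cos H₀ = −tan(+11.7°) tan(-13.500°) = 0.0497, H₀ = 1.5211 rad.
Bracket: H₀ sin φ sin δ + cos φ cos δ sin H₀ = 1.5211×0.20279×-0.23345 + 0.97922×0.97237×0.99876 = -0.072011 + 0.950983 = 0.878972.
Q̄ = (S₀/π) × [bracket] = (1464/π) × 0.878972 = 409.6 W/m².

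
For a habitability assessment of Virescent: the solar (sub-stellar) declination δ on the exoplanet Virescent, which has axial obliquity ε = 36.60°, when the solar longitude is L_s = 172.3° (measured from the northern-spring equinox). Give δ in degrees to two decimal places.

sin δ = sin ε · sin L_s = sin 36.60° × sin 172.3° = 0.079886.
δ = arcsin(0.079886) = +4.58°.

δ = +4.58°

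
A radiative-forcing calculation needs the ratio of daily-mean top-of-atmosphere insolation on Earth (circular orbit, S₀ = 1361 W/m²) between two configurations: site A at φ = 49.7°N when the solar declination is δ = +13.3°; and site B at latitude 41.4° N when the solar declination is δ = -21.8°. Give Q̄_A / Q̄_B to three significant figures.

Q̄_A / Q̄_B ≈ 2.62

— Configuration A (φ=+49.7°):
cos H₀ = −tan(+49.7°) tan(+13.300°) = -0.2787, H₀ = 1.8533 rad.
Bracket: H₀ sin φ sin δ + cos φ cos δ sin H₀ = 1.8533×0.76267×0.23005 + 0.64679×0.97318×0.96037 = 0.325166 + 0.604498 = 0.929664.
Q̄ = (S₀/π) × [bracket] = (1361/π) × 0.929664 = 402.75 W/m².
— Configuration B (φ=+41.4°):
cos H₀ = −tan(+41.4°) tan(-21.800°) = 0.3526, H₀ = 1.2104 rad.
Bracket: H₀ sin φ sin δ + cos φ cos δ sin H₀ = 1.2104×0.66131×-0.37137 + 0.75011×0.92849×0.93577 = -0.297263 + 0.651735 = 0.354472.
Q̄ = (S₀/π) × [bracket] = (1361/π) × 0.354472 = 153.56 W/m².
Ratio Q̄_A / Q̄_B = 402.75 / 153.56 = 2.623.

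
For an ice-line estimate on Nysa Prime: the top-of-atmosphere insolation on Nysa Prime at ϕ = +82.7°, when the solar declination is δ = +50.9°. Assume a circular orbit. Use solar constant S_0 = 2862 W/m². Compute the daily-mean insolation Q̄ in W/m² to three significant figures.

Q̄ ≈ 2.20e+03 W/m²

cos h₀ = −tan(+82.7°) tan(+50.900°) = -9.6056 ≤ −1 ⇒ polar day, h₀ = π.
Bracket: h₀ sin ϕ sin δ + cos ϕ cos δ sin h₀ = 3.1416×0.99189×0.77605 + 0.12706×0.63068×0.00000 = 2.418266 + 0.000000 = 2.418266.
Q̄ = (S_0/π) × [bracket] = (2862/π) × 2.418266 = 2203 W/m².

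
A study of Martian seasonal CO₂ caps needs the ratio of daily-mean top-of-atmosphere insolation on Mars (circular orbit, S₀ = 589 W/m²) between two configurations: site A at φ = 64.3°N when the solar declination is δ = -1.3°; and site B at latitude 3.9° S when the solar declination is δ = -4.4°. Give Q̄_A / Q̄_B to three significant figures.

— Configuration A (φ=+64.3°):
cos H₀ = −tan(+64.3°) tan(-1.300°) = 0.0472, H₀ = 1.5236 rad.
Bracket: H₀ sin φ sin δ + cos φ cos δ sin H₀ = 1.5236×0.90108×-0.02269 + 0.43366×0.99974×0.99889 = -0.031151 + 0.433066 = 0.401915.
Q̄ = (S₀/π) × [bracket] = (589/π) × 0.401915 = 75.353 W/m².
— Configuration B (φ=-3.9°):
cos H₀ = −tan(-3.9°) tan(-4.400°) = -0.0052, H₀ = 1.5760 rad.
Bracket: H₀ sin φ sin δ + cos φ cos δ sin H₀ = 1.5760×-0.06802×-0.07672 + 0.99768×0.99705×0.99999 = 0.008224 + 0.994727 = 1.002951.
Q̄ = (S₀/π) × [bracket] = (589/π) × 1.002951 = 188.04 W/m².
Ratio Q̄_A / Q̄_B = 75.353 / 188.04 = 0.4007.

Q̄_A / Q̄_B ≈ 0.401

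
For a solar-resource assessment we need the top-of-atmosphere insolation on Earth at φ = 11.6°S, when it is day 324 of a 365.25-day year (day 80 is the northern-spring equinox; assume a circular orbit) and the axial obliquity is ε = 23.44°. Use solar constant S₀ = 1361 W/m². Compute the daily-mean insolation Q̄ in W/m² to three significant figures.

Q̄ ≈ 447 W/m²

Solar longitude: λ_s = 360° × (324 − 80)/365.25 = 240.493°.
sin δ = sin 23.44° × sin 240.493° = -0.34619, so δ = -20.255°.
cos H₀ = −tan(-11.6°) tan(-20.255°) = -0.0757, H₀ = 1.6466 rad.
Bracket: H₀ sin φ sin δ + cos φ cos δ sin H₀ = 1.6466×-0.20108×-0.34619 + 0.97958×0.93816×0.99713 = 0.114623 + 0.916365 = 1.030988.
Q̄ = (S₀/π) × [bracket] = (1361/π) × 1.030988 = 446.6 W/m².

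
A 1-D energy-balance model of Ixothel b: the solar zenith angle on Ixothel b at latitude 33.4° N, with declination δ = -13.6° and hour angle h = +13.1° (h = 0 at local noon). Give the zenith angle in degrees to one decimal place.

θ_z = 48.6°

cos θ_z = sin ϕ sin δ + cos ϕ cos δ cos h = -0.129441 + 0.790323 = 0.660882.
θ_z = arccos(0.660882) = 48.6°.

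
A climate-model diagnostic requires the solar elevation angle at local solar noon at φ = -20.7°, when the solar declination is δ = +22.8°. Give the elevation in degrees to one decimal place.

At local noon the hour angle is zero, so the zenith angle equals |φ − δ| = |-20.7° − (+22.800°)| = 43.500°.
Elevation = 90° − 43.500° = 46.5°.

46.5°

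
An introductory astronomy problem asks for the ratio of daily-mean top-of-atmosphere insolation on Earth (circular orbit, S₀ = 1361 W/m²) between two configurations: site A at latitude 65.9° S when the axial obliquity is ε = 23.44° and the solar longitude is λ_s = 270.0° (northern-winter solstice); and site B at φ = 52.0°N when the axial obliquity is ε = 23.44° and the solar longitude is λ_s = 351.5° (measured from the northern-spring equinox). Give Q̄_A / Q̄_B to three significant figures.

Q̄_A / Q̄_B ≈ 2.10

— Configuration A (φ=-65.9°):
Solar declination: sin δ = sin ε · sin λ_s = sin 23.44° × sin 270.0° = -0.39779, so δ = -23.440°.
cos H₀ = −tan(-65.9°) tan(-23.440°) = -0.9693, H₀ = 2.8930 rad.
Bracket: H₀ sin φ sin δ + cos φ cos δ sin H₀ = 2.8930×-0.91283×-0.39779 + 0.40833×0.91748×0.24607 = 1.050491 + 0.092186 = 1.142677.
Q̄ = (S₀/π) × [bracket] = (1361/π) × 1.142677 = 495.03 W/m².
— Configuration B (φ=+52.0°):
Solar declination: sin δ = sin ε · sin λ_s = sin 23.44° × sin 351.5° = -0.05880, so δ = -3.371°.
cos H₀ = −tan(+52.0°) tan(-3.371°) = 0.0754, H₀ = 1.4953 rad.
Bracket: H₀ sin φ sin δ + cos φ cos δ sin H₀ = 1.4953×0.78801×-0.05880 + 0.61566×0.99827×0.99715 = -0.069285 + 0.612843 = 0.543558.
Q̄ = (S₀/π) × [bracket] = (1361/π) × 0.543558 = 235.48 W/m².
Ratio Q̄_A / Q̄_B = 495.03 / 235.48 = 2.102.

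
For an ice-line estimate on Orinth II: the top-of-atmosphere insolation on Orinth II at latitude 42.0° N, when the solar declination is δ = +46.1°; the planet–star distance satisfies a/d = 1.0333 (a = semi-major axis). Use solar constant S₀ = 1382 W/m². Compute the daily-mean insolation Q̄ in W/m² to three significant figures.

Q̄ ≈ 715 W/m²

cos H₀ = −tan(+42.0°) tan(+46.100°) = -0.9357, H₀ = 2.7809 rad.
Bracket: H₀ sin φ sin δ + cos φ cos δ sin H₀ = 2.7809×0.66913×0.72055 + 0.74314×0.69340×0.35291 = 1.340788 + 0.181852 = 1.522640.
Inverse-square distance factor (a/d)² = 1.0333² = 1.067709.
Q̄ = (S₀/π) × 1.067709 × [bracket] = (1382/π) × 1.067709 × 1.522640 = 715.2 W/m².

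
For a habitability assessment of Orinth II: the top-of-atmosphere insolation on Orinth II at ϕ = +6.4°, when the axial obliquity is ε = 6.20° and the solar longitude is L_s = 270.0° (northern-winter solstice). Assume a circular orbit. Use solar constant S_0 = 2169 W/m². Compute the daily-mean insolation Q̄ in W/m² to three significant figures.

Q̄ ≈ 669 W/m²

Solar declination: sin δ = sin ε · sin L_s = sin 6.20° × sin 270.0° = -0.10800, so δ = -6.200°.
cos h₀ = −tan(+6.4°) tan(-6.200°) = 0.0122, h₀ = 1.5586 rad.
Bracket: h₀ sin ϕ sin δ + cos ϕ cos δ sin h₀ = 1.5586×0.11147×-0.10800 + 0.99377×0.99415×0.99993 = -0.018764 + 0.987887 = 0.969123.
Q̄ = (S_0/π) × [bracket] = (2169/π) × 0.969123 = 669.1 W/m².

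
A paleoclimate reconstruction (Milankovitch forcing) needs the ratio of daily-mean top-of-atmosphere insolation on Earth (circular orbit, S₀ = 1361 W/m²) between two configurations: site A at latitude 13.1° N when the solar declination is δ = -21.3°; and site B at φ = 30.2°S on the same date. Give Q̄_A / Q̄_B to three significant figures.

— Configuration A (φ=+13.1°):
cos H₀ = −tan(+13.1°) tan(-21.300°) = 0.0907, H₀ = 1.4799 rad.
Bracket: H₀ sin φ sin δ + cos φ cos δ sin H₀ = 1.4799×0.22665×-0.36325 + 0.97398×0.93169×0.99588 = -0.121841 + 0.903709 = 0.781868.
Q̄ = (S₀/π) × [bracket] = (1361/π) × 0.781868 = 338.72 W/m².
— Configuration B (φ=-30.2°):
cos H₀ = −tan(-30.2°) tan(-21.300°) = -0.2269, H₀ = 1.7997 rad.
Bracket: H₀ sin φ sin δ + cos φ cos δ sin H₀ = 1.7997×-0.50302×-0.36325 + 0.86427×0.93169×0.97391 = 0.328845 + 0.784223 = 1.113068.
Q̄ = (S₀/π) × [bracket] = (1361/π) × 1.113068 = 482.20 W/m².
Ratio Q̄_A / Q̄_B = 338.72 / 482.20 = 0.7024.

Q̄_A / Q̄_B ≈ 0.702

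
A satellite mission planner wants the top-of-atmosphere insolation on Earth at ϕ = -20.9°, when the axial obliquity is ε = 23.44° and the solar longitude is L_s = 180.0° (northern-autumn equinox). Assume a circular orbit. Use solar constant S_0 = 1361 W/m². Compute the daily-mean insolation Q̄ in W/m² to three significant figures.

Q̄ ≈ 405 W/m²

Solar declination: sin δ = sin ε · sin L_s = sin 23.44° × sin 180.0° = 0.00000, so δ = +0.000°.
cos h₀ = −tan(-20.9°) tan(+0.000°) = 0.0000, h₀ = 1.5708 rad.
Bracket: h₀ sin ϕ sin δ + cos ϕ cos δ sin h₀ = 1.5708×-0.35674×0.00000 + 0.93420×1.00000×1.00000 = -0.000000 + 0.934200 = 0.934200.
Q̄ = (S_0/π) × [bracket] = (1361/π) × 0.934200 = 404.7 W/m².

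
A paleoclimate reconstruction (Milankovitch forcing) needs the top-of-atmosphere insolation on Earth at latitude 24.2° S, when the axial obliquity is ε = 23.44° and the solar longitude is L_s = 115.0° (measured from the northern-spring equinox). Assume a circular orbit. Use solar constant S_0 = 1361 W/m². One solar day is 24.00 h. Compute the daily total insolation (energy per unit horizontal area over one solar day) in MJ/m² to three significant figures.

Solar declination: sin δ = sin ε · sin L_s = sin 23.44° × sin 115.0° = 0.36052, so δ = +21.132°.
cos h₀ = −tan(-24.2°) tan(+21.132°) = 0.1737, h₀ = 1.3962 rad.
Bracket: h₀ sin ϕ sin δ + cos ϕ cos δ sin h₀ = 1.3962×-0.40992×0.36052 + 0.91212×0.93275×0.98480 = -0.206337 + 0.837848 = 0.631511.
Q̄ = (S_0/π) × [bracket] = (1361/π) × 0.631511 = 273.58 W/m².
Daily total = Q̄ × 24.00 h × 3600 s/h = 273.58 × 24.00 × 3600 / 10⁶ = 23.64 MJ/m².

23.6 MJ/m²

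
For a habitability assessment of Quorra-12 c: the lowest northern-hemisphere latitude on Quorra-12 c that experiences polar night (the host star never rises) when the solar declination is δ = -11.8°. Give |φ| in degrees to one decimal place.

Polar night requires cos H₀ = −tan φ tan δ ≥ 1, i.e. tan φ tan δ ≤ −1.
The boundary is |tan φ| · |tan δ| = 1, so |φ| = 90° − |δ| = 90° − 11.8° = 78.2° in the northern hemisphere.

|φ| = 78.2°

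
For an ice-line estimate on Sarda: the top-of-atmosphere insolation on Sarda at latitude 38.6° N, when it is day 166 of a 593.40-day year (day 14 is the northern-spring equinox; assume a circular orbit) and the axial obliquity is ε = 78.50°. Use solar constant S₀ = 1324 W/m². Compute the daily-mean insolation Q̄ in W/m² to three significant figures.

Solar longitude: λ_s = 360° × (166 − 14)/593.40 = 92.214°.
sin δ = sin 78.50° × sin 92.214° = 0.97919, so δ = +78.292°.
cos H₀ = −tan(+38.6°) tan(+78.292°) = -3.8519 ≤ −1 ⇒ polar day, H₀ = π.
Bracket: H₀ sin φ sin δ + cos φ cos δ sin H₀ = 3.1416×0.62388×0.97919 + 0.78152×0.20293×0.00000 = 1.919194 + 0.000000 = 1.919194.
Q̄ = (S₀/π) × [bracket] = (1324/π) × 1.919194 = 808.8 W/m².

Q̄ ≈ 809 W/m²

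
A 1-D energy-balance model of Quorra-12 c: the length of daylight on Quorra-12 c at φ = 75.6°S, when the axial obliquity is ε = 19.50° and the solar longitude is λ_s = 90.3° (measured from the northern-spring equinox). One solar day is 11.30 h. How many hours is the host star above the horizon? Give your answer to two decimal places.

0.00 h

Solar declination: sin δ = sin ε · sin λ_s = sin 19.50° × sin 90.3° = 0.33380, so δ = +19.500°.
cos H₀ = −tan φ · tan δ = 1.3792 ≥ 1, so the host star never rises (polar night) and H₀ = 0.
Daylight = 2H₀/(2π) × 11.30 h = (0.0000/π) × 11.30 = 0.00 h.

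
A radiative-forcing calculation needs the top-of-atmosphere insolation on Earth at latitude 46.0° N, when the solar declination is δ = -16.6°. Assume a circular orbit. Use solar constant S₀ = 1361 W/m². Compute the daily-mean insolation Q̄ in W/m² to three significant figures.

Q̄ ≈ 162 W/m²

cos H₀ = −tan(+46.0°) tan(-16.600°) = 0.3087, H₀ = 1.2570 rad.
Bracket: H₀ sin φ sin δ + cos φ cos δ sin H₀ = 1.2570×0.71934×-0.28569 + 0.69466×0.95832×0.95116 = -0.258324 + 0.633193 = 0.374869.
Q̄ = (S₀/π) × [bracket] = (1361/π) × 0.374869 = 162.4 W/m².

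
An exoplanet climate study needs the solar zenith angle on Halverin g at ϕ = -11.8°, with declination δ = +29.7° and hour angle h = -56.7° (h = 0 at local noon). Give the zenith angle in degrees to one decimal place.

cos θ_z = sin ϕ sin δ + cos ϕ cos δ cos h = -0.101319 + 0.466820 = 0.365501.
θ_z = arccos(0.365501) = 68.6°.

θ_z = 68.6°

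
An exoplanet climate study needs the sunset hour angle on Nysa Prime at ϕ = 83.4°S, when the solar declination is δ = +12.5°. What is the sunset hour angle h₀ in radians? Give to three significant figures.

cos h₀ = −tan ϕ · tan δ = 1.9161 ≥ 1, so the host star never rises (polar night) and h₀ = 0.

h₀ = 0.00 rad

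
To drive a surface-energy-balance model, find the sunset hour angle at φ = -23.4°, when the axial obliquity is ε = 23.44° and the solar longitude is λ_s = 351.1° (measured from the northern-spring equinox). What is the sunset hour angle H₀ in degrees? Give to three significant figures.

Solar declination: sin δ = sin ε · sin λ_s = sin 23.44° × sin 351.1° = -0.06154, so δ = -3.528°.
cos H₀ = −tan φ · tan δ = −tan(-23.4°) × tan(-3.528°) = -0.0267, so H₀ = 1.5975 rad = 91.53°.

H₀ = 91.5°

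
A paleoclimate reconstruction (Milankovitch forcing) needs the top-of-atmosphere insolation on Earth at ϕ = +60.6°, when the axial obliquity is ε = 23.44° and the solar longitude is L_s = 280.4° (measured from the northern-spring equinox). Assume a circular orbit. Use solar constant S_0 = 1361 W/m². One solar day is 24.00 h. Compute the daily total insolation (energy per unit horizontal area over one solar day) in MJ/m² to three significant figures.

Solar declination: sin δ = sin ε · sin L_s = sin 23.44° × sin 280.4° = -0.39125, so δ = -23.033°.
cos h₀ = −tan(+60.6°) tan(-23.033°) = 0.7545, h₀ = 0.7159 rad.
Bracket: h₀ sin ϕ sin δ + cos ϕ cos δ sin h₀ = 0.7159×0.87121×-0.39125 + 0.49090×0.92028×0.65629 = -0.244022 + 0.296489 = 0.052467.
Q̄ = (S_0/π) × [bracket] = (1361/π) × 0.052467 = 22.730 W/m².
Daily total = Q̄ × 24.00 h × 3600 s/h = 22.730 × 24.00 × 3600 / 10⁶ = 1.964 MJ/m².

1.96 MJ/m²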